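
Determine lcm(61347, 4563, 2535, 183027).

996582015

61347 = 3 · 11² · 13²; 4563 = 3³ · 13²; 2535 = 3 · 5 · 13²; 183027 = 3 · 13² · 19²
lcm takes max exponent of each prime: 3³ · 5 · 11² · 13² · 19² = 996582015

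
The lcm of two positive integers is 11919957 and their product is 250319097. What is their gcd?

21

gcd·lcm = product, so gcd = 250319097/11919957 = 21.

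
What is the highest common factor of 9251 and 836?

9251 = 11 · 29²
836 = 2² · 11 · 19
Common: 11 = 11

11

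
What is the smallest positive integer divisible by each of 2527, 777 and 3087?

41233059

lcm(2527, 777) = 2527·777/gcd = 1963479/7 = 280497
lcm(280497, 3087) = 280497·3087/gcd = 865894239/21 = 41233059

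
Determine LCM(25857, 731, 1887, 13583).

32869651113

25857 = 3² · 13² · 17; 731 = 17 · 43; 1887 = 3 · 17 · 37; 13583 = 17² · 47
lcm takes max exponent of each prime: 3² · 13² · 17² · 37 · 43 · 47 = 32869651113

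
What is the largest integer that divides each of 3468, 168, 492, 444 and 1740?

3468 = 2² · 3 · 17²; 168 = 2³ · 3 · 7; 492 = 2² · 3 · 41; 444 = 2² · 3 · 37; 1740 = 2² · 3 · 5 · 29
gcd takes min exponent of each prime: 2² · 3 = 12

12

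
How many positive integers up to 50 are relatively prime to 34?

24

34 = 2·17. Inclusion–exclusion on these primes:
50 − ⌊50/2⌋ − ⌊50/17⌋ + ⌊50/34⌋ = 24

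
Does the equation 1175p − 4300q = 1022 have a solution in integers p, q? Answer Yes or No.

By Bézout, 1175p − 4300q = 1022 has integer solutions iff gcd(1175, 4300) | 1022.
Euclid: 4300 = 3·1175 + 775; 1175 = 1·775 + 400; 775 = 1·400 + 375; 400 = 1·375 + 25; 375 = 15·25 + 0. gcd = 25; 1022 mod 25 = 22. No.

No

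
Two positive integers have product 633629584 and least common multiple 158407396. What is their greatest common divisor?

4

gcd·lcm = product, so gcd = 633629584/158407396 = 4.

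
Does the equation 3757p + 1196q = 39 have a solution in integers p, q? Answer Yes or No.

Yes

By Bézout, 3757p + 1196q = 39 has integer solutions iff gcd(3757, 1196) | 39.
Euclid: 3757 = 3·1196 + 169; 1196 = 7·169 + 13; 169 = 13·13 + 0. gcd = 13; 39 mod 13 = 0. Yes.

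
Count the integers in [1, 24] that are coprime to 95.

19

Prime factors of 95: 5, 19. Count integers ≤ 24 divisible by none of them.
By inclusion–exclusion: 24 − ⌊24/5⌋ − ⌊24/19⌋ + ⌊24/95⌋ = 19.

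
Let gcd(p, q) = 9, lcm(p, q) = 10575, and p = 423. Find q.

p·q = gcd·lcm = 9·10575 = 95175, so q = 95175/423 = 225.

225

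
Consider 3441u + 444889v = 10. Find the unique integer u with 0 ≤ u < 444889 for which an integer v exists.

Euclid: 444889 = 129·3441 + 1000; 3441 = 3·1000 + 441; 1000 = 2·441 + 118; 441 = 3·118 + 87; 118 = 1·87 + 31; 87 = 2·31 + 25; 31 = 1·25 + 6; 25 = 4·6 + 1; 6 = 6·1 + 0 → gcd = 1; 10 = 1·10.
Back-substitution yields 3441·(71627) + 444889·(-554) = 1, so one solution is u = 71627·10 = 716270, v = -554·10 = -5540.
Solutions in u differ by 444889/1 = 444889; the one in [0, 444889) is 716270 mod 444889 = 271381.

271381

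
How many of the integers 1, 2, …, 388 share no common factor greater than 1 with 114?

122

114 = 2·3·19. Inclusion–exclusion on these primes:
388 − ⌊388/2⌋ − ⌊388/3⌋ − ⌊388/19⌋ + ⌊388/6⌋ + ⌊388/38⌋ + ⌊388/57⌋ − ⌊388/114⌋ = 122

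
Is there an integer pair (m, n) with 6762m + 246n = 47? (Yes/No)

By Bézout, 6762m + 246n = 47 has integer solutions iff gcd(6762, 246) | 47.
Euclid: 6762 = 27·246 + 120; 246 = 2·120 + 6; 120 = 20·6 + 0. gcd = 6; 47 mod 6 = 5. No.

No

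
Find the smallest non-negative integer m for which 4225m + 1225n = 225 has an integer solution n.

Reduce mod 1225: 4225m ≡ 225 (mod 1225). With g = gcd(4225, 1225) = 25 dividing 225, divide through: 169m ≡ 9 (mod 49).
Since gcd(169, 49) = 1, m ≡ 9·(169)⁻¹ ≡ 16 (mod 49). Smallest non-negative: 16.

16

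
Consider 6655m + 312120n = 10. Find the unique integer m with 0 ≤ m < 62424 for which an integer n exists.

Reduce mod 312120: 6655m ≡ 10 (mod 312120). With g = gcd(6655, 312120) = 5 dividing 10, divide through: 1331m ≡ 2 (mod 62424).
Since gcd(1331, 62424) = 1, m ≡ 2·(1331)⁻¹ ≡ 61486 (mod 62424). Smallest non-negative: 61486.

61486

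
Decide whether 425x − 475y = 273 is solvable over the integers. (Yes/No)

No

By Bézout, 425x − 475y = 273 has integer solutions iff gcd(425, 475) | 273.
Euclid: 475 = 1·425 + 50; 425 = 8·50 + 25; 50 = 2·25 + 0. gcd = 25; 273 mod 25 = 23. No.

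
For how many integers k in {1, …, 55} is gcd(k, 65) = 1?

65 = 5·13. Inclusion–exclusion on these primes:
55 − ⌊55/5⌋ − ⌊55/13⌋ + ⌊55/65⌋ = 40

40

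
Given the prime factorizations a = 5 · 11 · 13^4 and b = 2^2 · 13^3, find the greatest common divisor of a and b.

min exponent per shared prime: 13^3 = 2197

2197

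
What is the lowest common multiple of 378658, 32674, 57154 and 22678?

378658 = 2 · 7 · 17 · 37 · 43; 32674 = 2 · 17 · 31²; 57154 = 2 · 17 · 41²; 22678 = 2 · 17 · 23 · 29
lcm takes max exponent of each prime: 2 · 7 · 17 · 23 · 29 · 31² · 37 · 41² · 43 = 408003672004726

408003672004726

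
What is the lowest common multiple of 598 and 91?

4186

598 = 2 · 13 · 23; 91 = 7 · 13
max exponents: 2 · 7 · 13 · 23 = 4186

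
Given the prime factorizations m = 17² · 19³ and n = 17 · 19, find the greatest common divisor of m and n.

323

min exponent per shared prime: 17 · 19 = 323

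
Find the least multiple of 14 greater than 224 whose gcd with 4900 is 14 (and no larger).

4900 = 14·350. Any x with gcd(x, 4900) = 14 is a multiple of 14, say 14s, with s coprime to 350.
Need s > 224/14, so s ≥ 17. First s ≥ 17 with gcd(s, 350) = 1 is s = 17. Thus x = 14·17 = 238.

238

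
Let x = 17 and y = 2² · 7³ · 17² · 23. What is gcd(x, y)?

min exponent per shared prime: 17 = 17

17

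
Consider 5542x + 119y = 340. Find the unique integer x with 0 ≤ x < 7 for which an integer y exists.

gcd(5542, 119) = 17 (Euclid: 5542 = 46·119 + 68; 119 = 1·68 + 51; 68 = 1·51 + 17; 51 = 3·17 + 0), and 17 | 340.
Extended Euclid: 5542·(2) + 119·(-93) = 17. Scale by 20: x₀ = 40.
General solution x = x₀ + 7t; reducing mod 7 gives x = 5 (and y = -230).

5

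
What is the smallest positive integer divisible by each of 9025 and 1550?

559550

gcd first: 9025 = 5·1550 + 1275; 1550 = 1·1275 + 275; 1275 = 4·275 + 175; 275 = 1·175 + 100; 175 = 1·100 + 75; 100 = 1·75 + 25; 75 = 3·25 + 0 → gcd = 25
lcm = 9025·1550/gcd = 13988750/25 = 559550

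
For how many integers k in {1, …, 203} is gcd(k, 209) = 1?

Prime factors of 209: 11, 19. Count integers ≤ 203 divisible by none of them.
By inclusion–exclusion: 203 − ⌊203/11⌋ − ⌊203/19⌋ + ⌊203/209⌋ = 175.

175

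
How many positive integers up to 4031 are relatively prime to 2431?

2431 = 11·13·17. Inclusion–exclusion on these primes:
4031 − ⌊4031/11⌋ − ⌊4031/13⌋ − ⌊4031/17⌋ + ⌊4031/143⌋ + ⌊4031/187⌋ + ⌊4031/221⌋ − ⌊4031/2431⌋ = 3184

3184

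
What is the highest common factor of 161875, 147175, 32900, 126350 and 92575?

gcd(161875, 147175): 161875 = 1·147175 + 14700; 147175 = 10·14700 + 175; 14700 = 84·175 + 0 → 175
gcd(175, 32900): 32900 = 188·175 + 0 → 175
gcd(175, 126350): 126350 = 722·175 + 0 → 175
gcd(175, 92575): 92575 = 529·175 + 0 → 175

175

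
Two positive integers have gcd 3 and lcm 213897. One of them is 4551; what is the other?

141

Using mn = gcd(m,n)·lcm(m,n) = 3·213897 = 641691, we get n = 641691/4551 = 141.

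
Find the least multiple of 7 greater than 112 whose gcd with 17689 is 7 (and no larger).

119

Multiples of 7 above 112: 7·17, 7·18, … . Need the cofactor coprime to 17689/7 = 2527.
Checking s = 17, 18, … the first with gcd(s, 2527) = 1 is s = 17, giving 119.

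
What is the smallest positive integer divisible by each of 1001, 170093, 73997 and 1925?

53124296225

1001 = 7 · 11 · 13; 170093 = 7 · 11 · 47²; 73997 = 7 · 11 · 31²; 1925 = 5² · 7 · 11
lcm takes max exponent of each prime: 5² · 7 · 11 · 13 · 31² · 47² = 53124296225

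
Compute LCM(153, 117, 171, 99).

153 = 3² · 17; 117 = 3² · 13; 171 = 3² · 19; 99 = 3² · 11
lcm takes max exponent of each prime: 3² · 11 · 13 · 17 · 19 = 415701

415701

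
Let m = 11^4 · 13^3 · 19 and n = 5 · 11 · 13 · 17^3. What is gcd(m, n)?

min exponent per shared prime: 11 · 13 = 143

143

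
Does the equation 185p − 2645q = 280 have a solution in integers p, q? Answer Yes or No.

gcd(185, 2645): 2645 = 14·185 + 55; 185 = 3·55 + 20; 55 = 2·20 + 15; 20 = 1·15 + 5; 15 = 3·5 + 0 → 5
5 divides 280, so a solution exists.

Yes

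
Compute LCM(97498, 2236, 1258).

68562738556

97498 = 2 · 29 · 41²; 2236 = 2² · 13 · 43; 1258 = 2 · 17 · 37
lcm takes max exponent of each prime: 2² · 13 · 17 · 29 · 37 · 41² · 43 = 68562738556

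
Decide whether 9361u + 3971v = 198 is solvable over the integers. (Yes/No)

gcd(9361, 3971): 9361 = 2·3971 + 1419; 3971 = 2·1419 + 1133; 1419 = 1·1133 + 286; 1133 = 3·286 + 275; 286 = 1·275 + 11; 275 = 25·11 + 0 → 11
11 divides 198, so a solution exists.

Yes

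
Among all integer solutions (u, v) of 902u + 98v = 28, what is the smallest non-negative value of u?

Euclid: 902 = 9·98 + 20; 98 = 4·20 + 18; 20 = 1·18 + 2; 18 = 9·2 + 0 → gcd = 2; 28 = 2·14.
Back-substitution yields 902·(5) + 98·(-46) = 2, so one solution is u = 5·14 = 70, v = -46·14 = -644.
Solutions in u differ by 98/2 = 49; the one in [0, 49) is 70 mod 49 = 21.

21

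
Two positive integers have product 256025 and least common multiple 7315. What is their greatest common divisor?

35

gcd·lcm = product, so gcd = 256025/7315 = 35.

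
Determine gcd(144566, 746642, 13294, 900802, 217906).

2

144566 = 2 · 41² · 43; 746642 = 2 · 13² · 47²; 13294 = 2 · 17² · 23; 900802 = 2 · 7 · 37² · 47; 217906 = 2 · 13 · 17² · 29
gcd takes min exponent of each prime: 2 = 2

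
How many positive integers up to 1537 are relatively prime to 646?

686

646 = 2·17·19. Inclusion–exclusion on these primes:
1537 − ⌊1537/2⌋ − ⌊1537/17⌋ − ⌊1537/19⌋ + ⌊1537/34⌋ + ⌊1537/38⌋ + ⌊1537/323⌋ − ⌊1537/646⌋ = 686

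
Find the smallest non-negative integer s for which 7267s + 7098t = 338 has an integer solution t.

gcd(7267, 7098) = 169 (Euclid: 7267 = 1·7098 + 169; 7098 = 42·169 + 0), and 169 | 338.
Extended Euclid: 7267·(1) + 7098·(-1) = 169. Scale by 2: s₀ = 2.
General solution s = s₀ + 42k; reducing mod 42 gives s = 2 (and t = -2).

2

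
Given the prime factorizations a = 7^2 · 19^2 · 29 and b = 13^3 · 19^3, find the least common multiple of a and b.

21413365883

max exponent per prime: 7^2 · 13^3 · 19^3 · 29 = 21413365883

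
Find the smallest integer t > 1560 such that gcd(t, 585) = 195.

Multiples of 195 above 1560: 195·9, 195·10, … . Need the cofactor coprime to 585/195 = 3.
Checking s = 9, 10, … the first with gcd(s, 3) = 1 is s = 10, giving 1950.

1950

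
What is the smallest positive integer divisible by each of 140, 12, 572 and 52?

140 = 2² · 5 · 7; 12 = 2² · 3; 572 = 2² · 11 · 13; 52 = 2² · 13
lcm takes max exponent of each prime: 2² · 3 · 5 · 7 · 11 · 13 = 60060

60060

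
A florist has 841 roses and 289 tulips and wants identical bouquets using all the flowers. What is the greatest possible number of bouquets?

1

841 = 29²
289 = 17²
Common: 1 = 1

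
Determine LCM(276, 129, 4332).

4284348

276 = 2² · 3 · 23; 129 = 3 · 43; 4332 = 2² · 3 · 19²
lcm takes max exponent of each prime: 2² · 3 · 19² · 23 · 43 = 4284348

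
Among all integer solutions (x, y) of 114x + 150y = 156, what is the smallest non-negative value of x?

Reduce mod 150: 114x ≡ 156 (mod 150). With g = gcd(114, 150) = 6 dividing 156, divide through: 19x ≡ 26 (mod 25).
Since gcd(19, 25) = 1, x ≡ 26·(19)⁻¹ ≡ 4 (mod 25). Smallest non-negative: 4.

4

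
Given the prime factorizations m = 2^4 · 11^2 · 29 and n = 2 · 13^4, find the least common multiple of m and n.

max exponent per prime: 2^4 · 11^2 · 13^4 · 29 = 1603528784

1603528784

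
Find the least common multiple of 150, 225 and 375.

150 = 2 · 3 · 5²; 225 = 3² · 5²; 375 = 3 · 5³
lcm takes max exponent of each prime: 2 · 3² · 5³ = 2250

2250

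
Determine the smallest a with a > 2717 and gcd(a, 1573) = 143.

2860

1573 = 143·11. Any a with gcd(a, 1573) = 143 is a multiple of 143, say 143s, with s coprime to 11.
Need s > 2717/143, so s ≥ 20. First s ≥ 20 with gcd(s, 11) = 1 is s = 20. Thus a = 143·20 = 2860.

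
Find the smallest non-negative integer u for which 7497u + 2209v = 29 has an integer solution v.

Reduce mod 2209: 7497u ≡ 29 (mod 2209). With g = gcd(7497, 2209) = 1 dividing 29, divide through: 7497u ≡ 29 (mod 2209).
Since gcd(7497, 2209) = 1, u ≡ 29·(7497)⁻¹ ≡ 810 (mod 2209). Smallest non-negative: 810.

810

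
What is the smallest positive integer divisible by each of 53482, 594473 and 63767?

53482 = 2 · 11² · 13 · 17; 594473 = 11² · 17³; 63767 = 11² · 17 · 31
lcm takes max exponent of each prime: 2 · 11² · 13 · 17³ · 31 = 479145238

479145238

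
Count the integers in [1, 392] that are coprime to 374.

Prime factors of 374: 2, 11, 17. Count integers ≤ 392 divisible by none of them.
By inclusion–exclusion: 392 − ⌊392/2⌋ − ⌊392/11⌋ − ⌊392/17⌋ + ⌊392/22⌋ + ⌊392/34⌋ + ⌊392/187⌋ − ⌊392/374⌋ = 167.

167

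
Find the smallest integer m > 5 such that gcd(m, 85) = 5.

10

gcd(m, 85) = 5 forces 5 | m; write m = 5s. Then gcd(5s, 5·17) = 5·gcd(s, 17), so need gcd(s, 17) = 1.
5s > 5 gives s ≥ 2. The least s ≥ 2 coprime to 17 is 2, so m = 5·2 = 10.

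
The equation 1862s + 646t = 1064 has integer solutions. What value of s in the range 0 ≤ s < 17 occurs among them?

3

Reduce mod 646: 1862s ≡ 1064 (mod 646). With g = gcd(1862, 646) = 38 dividing 1064, divide through: 49s ≡ 28 (mod 17).
Since gcd(49, 17) = 1, s ≡ 28·(49)⁻¹ ≡ 3 (mod 17). Smallest non-negative: 3.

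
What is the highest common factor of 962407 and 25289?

19

Euclid: 962407 = 38·25289 + 1425; 25289 = 17·1425 + 1064; 1425 = 1·1064 + 361; 1064 = 2·361 + 342; 361 = 1·342 + 19; 342 = 18·19 + 0. Last nonzero remainder: 19.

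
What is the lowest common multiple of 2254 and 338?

gcd first: 2254 = 6·338 + 226; 338 = 1·226 + 112; 226 = 2·112 + 2; 112 = 56·2 + 0 → gcd = 2
lcm = 2254·338/gcd = 761852/2 = 380926

380926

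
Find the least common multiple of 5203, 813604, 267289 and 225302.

lcm(5203, 813604) = 5203·813604/gcd = 4233181612/121 = 34984972
lcm(34984972, 267289) = 34984972·267289/gcd = 9351098180908/121 = 77281803148
lcm(77281803148, 225302) = 77281803148·225302/gcd = 17411744812850696/242 = 71949358730788

71949358730788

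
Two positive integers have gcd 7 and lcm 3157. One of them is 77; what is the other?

Using mn = gcd(m,n)·lcm(m,n) = 7·3157 = 22099, we get n = 22099/77 = 287.

287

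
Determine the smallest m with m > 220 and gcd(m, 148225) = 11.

Multiples of 11 above 220: 11·21, 11·22, … . Need the cofactor coprime to 148225/11 = 13475.
Checking s = 21, 22, … the first with gcd(s, 13475) = 1 is s = 23, giving 253.

253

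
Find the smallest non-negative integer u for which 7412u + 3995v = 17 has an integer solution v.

gcd(7412, 3995) = 17 (Euclid: 7412 = 1·3995 + 3417; 3995 = 1·3417 + 578; 3417 = 5·578 + 527; 578 = 1·527 + 51; 527 = 10·51 + 17; 51 = 3·17 + 0), and 17 | 17.
Extended Euclid: 7412·(76) + 3995·(-141) = 17. Scale by 1: u₀ = 76.
General solution u = u₀ + 235t; reducing mod 235 gives u = 76 (and v = -141).

76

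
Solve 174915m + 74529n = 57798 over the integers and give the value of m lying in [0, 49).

gcd(174915, 74529) = 1521 (Euclid: 174915 = 2·74529 + 25857; 74529 = 2·25857 + 22815; 25857 = 1·22815 + 3042; 22815 = 7·3042 + 1521; 3042 = 2·1521 + 0), and 1521 | 57798.
Extended Euclid: 174915·(-23) + 74529·(54) = 1521. Scale by 38: m₀ = -874.
General solution m = m₀ + 49t; reducing mod 49 gives m = 8 (and n = -18).

8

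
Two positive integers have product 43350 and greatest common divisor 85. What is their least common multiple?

Since gcd(u,v)·lcm(u,v) = uv, lcm = 43350/85 = 510.

510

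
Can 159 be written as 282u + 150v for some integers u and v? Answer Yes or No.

By Bézout, 282u + 150v = 159 has integer solutions iff gcd(282, 150) | 159.
Euclid: 282 = 1·150 + 132; 150 = 1·132 + 18; 132 = 7·18 + 6; 18 = 3·6 + 0. gcd = 6; 159 mod 6 = 3. No.

No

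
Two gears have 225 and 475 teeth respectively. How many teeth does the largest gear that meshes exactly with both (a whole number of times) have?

25

Euclid: 475 = 2·225 + 25; 225 = 9·25 + 0. Last nonzero remainder: 25.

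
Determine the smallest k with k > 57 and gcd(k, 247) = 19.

gcd(k, 247) = 19 forces 19 | k; write k = 19s. Then gcd(19s, 19·13) = 19·gcd(s, 13), so need gcd(s, 13) = 1.
19s > 57 gives s ≥ 4. The least s ≥ 4 coprime to 13 is 4, so k = 19·4 = 76.

76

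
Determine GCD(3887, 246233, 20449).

169

3887 = 13² · 23; 246233 = 13² · 31 · 47; 20449 = 11² · 13²
gcd takes min exponent of each prime: 13² = 169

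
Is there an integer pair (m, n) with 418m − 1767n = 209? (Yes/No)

gcd(418, 1767): 1767 = 4·418 + 95; 418 = 4·95 + 38; 95 = 2·38 + 19; 38 = 2·19 + 0 → 19
19 divides 209, so a solution exists.

Yes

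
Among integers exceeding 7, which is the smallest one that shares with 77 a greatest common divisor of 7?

14

77 = 7·11. Any a with gcd(a, 77) = 7 is a multiple of 7, say 7s, with s coprime to 11.
Need s > 7/7, so s ≥ 2. First s ≥ 2 with gcd(s, 11) = 1 is s = 2. Thus a = 7·2 = 14.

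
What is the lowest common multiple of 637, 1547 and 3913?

637 = 7² · 13; 1547 = 7 · 13 · 17; 3913 = 7 · 13 · 43
lcm takes max exponent of each prime: 7² · 13 · 17 · 43 = 465647

465647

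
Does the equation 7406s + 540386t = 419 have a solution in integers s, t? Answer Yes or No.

No

gcd(7406, 540386): 540386 = 72·7406 + 7154; 7406 = 1·7154 + 252; 7154 = 28·252 + 98; 252 = 2·98 + 56; 98 = 1·56 + 42; 56 = 1·42 + 14; 42 = 3·14 + 0 → 14
14 does not divide 419, so a solution does not exist.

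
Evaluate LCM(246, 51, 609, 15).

lcm(246, 51) = 246·51/gcd = 12546/3 = 4182
lcm(4182, 609) = 4182·609/gcd = 2546838/3 = 848946
lcm(848946, 15) = 848946·15/gcd = 12734190/3 = 4244730

4244730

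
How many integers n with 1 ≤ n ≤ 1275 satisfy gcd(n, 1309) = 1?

1309 = 7·11·17. Inclusion–exclusion on these primes:
1275 − ⌊1275/7⌋ − ⌊1275/11⌋ − ⌊1275/17⌋ + ⌊1275/77⌋ + ⌊1275/119⌋ + ⌊1275/187⌋ − ⌊1275/1309⌋ = 935

935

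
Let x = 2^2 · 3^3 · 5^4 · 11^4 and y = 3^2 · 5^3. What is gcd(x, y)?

1125

min exponent per shared prime: 3^2 · 5^3 = 1125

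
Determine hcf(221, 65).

Euclid: 221 = 3·65 + 26; 65 = 2·26 + 13; 26 = 2·13 + 0. Last nonzero remainder: 13.

13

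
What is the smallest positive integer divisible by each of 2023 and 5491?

gcd first: 5491 = 2·2023 + 1445; 2023 = 1·1445 + 578; 1445 = 2·578 + 289; 578 = 2·289 + 0 → gcd = 289
lcm = 2023·5491/gcd = 11108293/289 = 38437

38437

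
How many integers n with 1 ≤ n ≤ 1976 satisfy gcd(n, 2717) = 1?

Prime factors of 2717: 11, 13, 19. Count integers ≤ 1976 divisible by none of them.
By inclusion–exclusion: 1976 − ⌊1976/11⌋ − ⌊1976/13⌋ − ⌊1976/19⌋ + ⌊1976/143⌋ + ⌊1976/209⌋ + ⌊1976/247⌋ − ⌊1976/2717⌋ = 1571.

1571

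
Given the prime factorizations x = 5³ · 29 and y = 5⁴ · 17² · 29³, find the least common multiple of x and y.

4405263125

max exponent per prime: 5⁴ · 17² · 29³ = 4405263125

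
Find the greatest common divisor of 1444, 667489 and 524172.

gcd(1444, 667489): 667489 = 462·1444 + 361; 1444 = 4·361 + 0 → 361
gcd(361, 524172): 524172 = 1452·361 + 0 → 361

361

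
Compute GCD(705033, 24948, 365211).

63

gcd(705033, 24948): 705033 = 28·24948 + 6489; 24948 = 3·6489 + 5481; 6489 = 1·5481 + 1008; 5481 = 5·1008 + 441; 1008 = 2·441 + 126; 441 = 3·126 + 63; 126 = 2·63 + 0 → 63
gcd(63, 365211): 365211 = 5797·63 + 0 → 63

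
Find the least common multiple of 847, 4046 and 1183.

82736654

847 = 7 · 11²; 4046 = 2 · 7 · 17²; 1183 = 7 · 13²
lcm takes max exponent of each prime: 2 · 7 · 11² · 13² · 17² = 82736654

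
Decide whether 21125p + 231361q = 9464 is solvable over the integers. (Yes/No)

gcd(21125, 231361): 231361 = 10·21125 + 20111; 21125 = 1·20111 + 1014; 20111 = 19·1014 + 845; 1014 = 1·845 + 169; 845 = 5·169 + 0 → 169
169 divides 9464, so a solution exists.

Yes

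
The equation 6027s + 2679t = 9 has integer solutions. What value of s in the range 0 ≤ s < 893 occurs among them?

881

Reduce mod 2679: 6027s ≡ 9 (mod 2679). With g = gcd(6027, 2679) = 3 dividing 9, divide through: 2009s ≡ 3 (mod 893).
Since gcd(2009, 893) = 1, s ≡ 3·(2009)⁻¹ ≡ 881 (mod 893). Smallest non-negative: 881.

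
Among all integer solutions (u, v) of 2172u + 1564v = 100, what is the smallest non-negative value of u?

332

Reduce mod 1564: 2172u ≡ 100 (mod 1564). With g = gcd(2172, 1564) = 4 dividing 100, divide through: 543u ≡ 25 (mod 391).
Since gcd(543, 391) = 1, u ≡ 25·(543)⁻¹ ≡ 332 (mod 391). Smallest non-negative: 332.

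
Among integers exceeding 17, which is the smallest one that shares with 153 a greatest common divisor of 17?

34

Multiples of 17 above 17: 17·2, 17·3, … . Need the cofactor coprime to 153/17 = 9.
Checking s = 2, 3, … the first with gcd(s, 9) = 1 is s = 2, giving 34.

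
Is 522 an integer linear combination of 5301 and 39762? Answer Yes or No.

gcd(5301, 39762): 39762 = 7·5301 + 2655; 5301 = 1·2655 + 2646; 2655 = 1·2646 + 9; 2646 = 294·9 + 0 → 9
9 divides 522, so a solution exists.

Yes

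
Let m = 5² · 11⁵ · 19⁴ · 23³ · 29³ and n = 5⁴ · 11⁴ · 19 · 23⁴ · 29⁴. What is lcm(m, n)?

2596337718361547155056875

max exponent per prime: 5⁴ · 11⁵ · 19⁴ · 23⁴ · 29⁴ = 2596337718361547155056875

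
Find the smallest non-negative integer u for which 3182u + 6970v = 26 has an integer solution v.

598

Reduce mod 6970: 3182u ≡ 26 (mod 6970). With g = gcd(3182, 6970) = 2 dividing 26, divide through: 1591u ≡ 13 (mod 3485).
Since gcd(1591, 3485) = 1, u ≡ 13·(1591)⁻¹ ≡ 598 (mod 3485). Smallest non-negative: 598.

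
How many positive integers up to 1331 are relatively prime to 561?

760

Prime factors of 561: 3, 11, 17. Count integers ≤ 1331 divisible by none of them.
By inclusion–exclusion: 1331 − ⌊1331/3⌋ − ⌊1331/11⌋ − ⌊1331/17⌋ + ⌊1331/33⌋ + ⌊1331/51⌋ + ⌊1331/187⌋ − ⌊1331/561⌋ = 760.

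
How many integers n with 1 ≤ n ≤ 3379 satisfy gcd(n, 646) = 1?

1507

Prime factors of 646: 2, 17, 19. Count integers ≤ 3379 divisible by none of them.
By inclusion–exclusion: 3379 − ⌊3379/2⌋ − ⌊3379/17⌋ − ⌊3379/19⌋ + ⌊3379/34⌋ + ⌊3379/38⌋ + ⌊3379/323⌋ − ⌊3379/646⌋ = 1507.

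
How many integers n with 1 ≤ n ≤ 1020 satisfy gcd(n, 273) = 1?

273 = 3·7·13. Inclusion–exclusion on these primes:
1020 − ⌊1020/3⌋ − ⌊1020/7⌋ − ⌊1020/13⌋ + ⌊1020/21⌋ + ⌊1020/39⌋ + ⌊1020/91⌋ − ⌊1020/273⌋ = 539

539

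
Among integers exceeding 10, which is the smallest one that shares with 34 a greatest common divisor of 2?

12

gcd(x, 34) = 2 forces 2 | x; write x = 2s. Then gcd(2s, 2·17) = 2·gcd(s, 17), so need gcd(s, 17) = 1.
2s > 10 gives s ≥ 6. The least s ≥ 6 coprime to 17 is 6, so x = 2·6 = 12.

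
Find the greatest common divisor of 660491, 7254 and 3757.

13

gcd(660491, 7254): 660491 = 91·7254 + 377; 7254 = 19·377 + 91; 377 = 4·91 + 13; 91 = 7·13 + 0 → 13
gcd(13, 3757): 3757 = 289·13 + 0 → 13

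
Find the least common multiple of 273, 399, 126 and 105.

lcm(273, 399) = 273·399/gcd = 108927/21 = 5187
lcm(5187, 126) = 5187·126/gcd = 653562/21 = 31122
lcm(31122, 105) = 31122·105/gcd = 3267810/21 = 155610

155610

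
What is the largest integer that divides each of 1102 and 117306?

1102 = 2 · 19 · 29
117306 = 2 · 3² · 7³ · 19
Common: 2 · 19 = 38

38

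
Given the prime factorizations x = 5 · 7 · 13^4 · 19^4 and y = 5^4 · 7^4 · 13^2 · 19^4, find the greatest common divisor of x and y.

min exponent per shared prime: 5 · 7 · 13^2 · 19^4 = 770848715

770848715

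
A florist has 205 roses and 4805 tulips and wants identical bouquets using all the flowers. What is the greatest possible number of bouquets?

5

Euclid: 4805 = 23·205 + 90; 205 = 2·90 + 25; 90 = 3·25 + 15; 25 = 1·15 + 10; 15 = 1·10 + 5; 10 = 2·5 + 0. Last nonzero remainder: 5.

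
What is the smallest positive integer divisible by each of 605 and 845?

102245

gcd first: 845 = 1·605 + 240; 605 = 2·240 + 125; 240 = 1·125 + 115; 125 = 1·115 + 10; 115 = 11·10 + 5; 10 = 2·5 + 0 → gcd = 5
lcm = 605·845/gcd = 511225/5 = 102245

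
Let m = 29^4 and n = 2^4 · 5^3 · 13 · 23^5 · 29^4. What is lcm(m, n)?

118359880947958000

max exponent per prime: 2^4 · 5^3 · 13 · 23^5 · 29^4 = 118359880947958000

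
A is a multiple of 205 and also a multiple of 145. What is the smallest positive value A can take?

205 = 5 · 41; 145 = 5 · 29
max exponents: 5 · 29 · 41 = 5945

5945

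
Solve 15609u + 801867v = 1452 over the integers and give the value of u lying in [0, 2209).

gcd(15609, 801867) = 363 (Euclid: 801867 = 51·15609 + 5808; 15609 = 2·5808 + 3993; 5808 = 1·3993 + 1815; 3993 = 2·1815 + 363; 1815 = 5·363 + 0), and 363 | 1452.
Extended Euclid: 15609·(411) + 801867·(-8) = 363. Scale by 4: u₀ = 1644.
General solution u = u₀ + 2209t; reducing mod 2209 gives u = 1644 (and v = -32).

1644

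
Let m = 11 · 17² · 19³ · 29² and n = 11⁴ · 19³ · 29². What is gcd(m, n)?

min exponent per shared prime: 11 · 19³ · 29² = 63452609

63452609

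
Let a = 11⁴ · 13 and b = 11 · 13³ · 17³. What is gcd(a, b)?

min exponent per shared prime: 11 · 13 = 143

143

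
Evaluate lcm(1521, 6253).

1521 = 3² · 13²; 6253 = 13² · 37
max exponents: 3² · 13² · 37 = 56277

56277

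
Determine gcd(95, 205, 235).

5

gcd(95, 205): 205 = 2·95 + 15; 95 = 6·15 + 5; 15 = 3·5 + 0 → 5
gcd(5, 235): 235 = 47·5 + 0 → 5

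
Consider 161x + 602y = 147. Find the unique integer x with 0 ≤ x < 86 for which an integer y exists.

Reduce mod 602: 161x ≡ 147 (mod 602). With g = gcd(161, 602) = 7 dividing 147, divide through: 23x ≡ 21 (mod 86).
Since gcd(23, 86) = 1, x ≡ 21·(23)⁻¹ ≡ 57 (mod 86). Smallest non-negative: 57.

57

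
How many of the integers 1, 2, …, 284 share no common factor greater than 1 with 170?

Prime factors of 170: 2, 5, 17. Count integers ≤ 284 divisible by none of them.
By inclusion–exclusion: 284 − ⌊284/2⌋ − ⌊284/5⌋ − ⌊284/17⌋ + ⌊284/10⌋ + ⌊284/34⌋ + ⌊284/85⌋ − ⌊284/170⌋ = 108.

108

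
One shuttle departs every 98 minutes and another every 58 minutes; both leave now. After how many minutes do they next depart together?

2842

98 = 2 · 7²; 58 = 2 · 29
max exponents: 2 · 7² · 29 = 2842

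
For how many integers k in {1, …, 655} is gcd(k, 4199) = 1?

Prime factors of 4199: 13, 17, 19. Count integers ≤ 655 divisible by none of them.
By inclusion–exclusion: 655 − ⌊655/13⌋ − ⌊655/17⌋ − ⌊655/19⌋ + ⌊655/221⌋ + ⌊655/247⌋ + ⌊655/323⌋ − ⌊655/4199⌋ = 539.

539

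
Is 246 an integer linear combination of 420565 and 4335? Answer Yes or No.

gcd(420565, 4335): 420565 = 97·4335 + 70; 4335 = 61·70 + 65; 70 = 1·65 + 5; 65 = 13·5 + 0 → 5
5 does not divide 246, so a solution does not exist.

No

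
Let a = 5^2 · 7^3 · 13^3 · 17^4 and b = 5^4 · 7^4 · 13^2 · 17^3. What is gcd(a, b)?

7119796775

min exponent per shared prime: 5^2 · 7^3 · 13^2 · 17^3 = 7119796775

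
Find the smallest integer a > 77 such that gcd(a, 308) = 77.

308 = 77·4. Any a with gcd(a, 308) = 77 is a multiple of 77, say 77s, with s coprime to 4.
Need s > 77/77, so s ≥ 2. First s ≥ 2 with gcd(s, 4) = 1 is s = 3. Thus a = 77·3 = 231.

231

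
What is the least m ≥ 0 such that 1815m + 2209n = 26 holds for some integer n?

Euclid: 2209 = 1·1815 + 394; 1815 = 4·394 + 239; 394 = 1·239 + 155; 239 = 1·155 + 84; 155 = 1·84 + 71; 84 = 1·71 + 13; 71 = 5·13 + 6; 13 = 2·6 + 1; 6 = 6·1 + 0 → gcd = 1; 26 = 1·26.
Back-substitution yields 1815·(342) + 2209·(-281) = 1, so one solution is m = 342·26 = 8892, n = -281·26 = -7306.
Solutions in m differ by 2209/1 = 2209; the one in [0, 2209) is 8892 mod 2209 = 56.

56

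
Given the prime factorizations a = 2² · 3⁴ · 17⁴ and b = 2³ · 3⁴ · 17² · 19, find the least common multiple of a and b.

1028310552

max exponent per prime: 2³ · 3⁴ · 17⁴ · 19 = 1028310552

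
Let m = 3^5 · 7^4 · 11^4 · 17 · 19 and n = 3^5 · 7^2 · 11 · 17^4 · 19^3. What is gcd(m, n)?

min exponent per shared prime: 3^5 · 7^2 · 11 · 17 · 19 = 42305571

42305571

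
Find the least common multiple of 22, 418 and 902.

17138

22 = 2 · 11; 418 = 2 · 11 · 19; 902 = 2 · 11 · 41
lcm takes max exponent of each prime: 2 · 11 · 19 · 41 = 17138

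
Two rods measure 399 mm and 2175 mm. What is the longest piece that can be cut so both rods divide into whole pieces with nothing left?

399 = 3 · 7 · 19
2175 = 3 · 5² · 29
Common: 3 = 3

3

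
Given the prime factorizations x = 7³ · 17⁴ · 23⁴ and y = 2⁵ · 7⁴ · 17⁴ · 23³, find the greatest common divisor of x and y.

348556602401

min exponent per shared prime: 7³ · 17⁴ · 23³ = 348556602401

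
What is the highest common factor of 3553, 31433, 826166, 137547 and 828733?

3553 = 11 · 17 · 19; 31433 = 17 · 43²; 826166 = 2 · 11 · 17 · 47²; 137547 = 3² · 17 · 29 · 31; 828733 = 17 · 29 · 41²
gcd takes min exponent of each prime: 17 = 17

17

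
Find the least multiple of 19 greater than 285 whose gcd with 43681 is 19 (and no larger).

304

Multiples of 19 above 285: 19·16, 19·17, … . Need the cofactor coprime to 43681/19 = 2299.
Checking s = 16, 17, … the first with gcd(s, 2299) = 1 is s = 16, giving 304.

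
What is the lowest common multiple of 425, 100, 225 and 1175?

719100

425 = 5² · 17; 100 = 2² · 5²; 225 = 3² · 5²; 1175 = 5² · 47
lcm takes max exponent of each prime: 2² · 3² · 5² · 17 · 47 = 719100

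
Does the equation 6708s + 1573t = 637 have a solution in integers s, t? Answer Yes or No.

Yes

gcd(6708, 1573): 6708 = 4·1573 + 416; 1573 = 3·416 + 325; 416 = 1·325 + 91; 325 = 3·91 + 52; 91 = 1·52 + 39; 52 = 1·39 + 13; 39 = 3·13 + 0 → 13
13 divides 637, so a solution exists.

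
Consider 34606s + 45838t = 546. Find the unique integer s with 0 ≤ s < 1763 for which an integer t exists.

355

Euclid: 45838 = 1·34606 + 11232; 34606 = 3·11232 + 910; 11232 = 12·910 + 312; 910 = 2·312 + 286; 312 = 1·286 + 26; 286 = 11·26 + 0 → gcd = 26; 546 = 26·21.
Back-substitution yields 34606·(-151) + 45838·(114) = 26, so one solution is s = -151·21 = -3171, t = 114·21 = 2394.
Solutions in s differ by 45838/26 = 1763; the one in [0, 1763) is -3171 mod 1763 = 355.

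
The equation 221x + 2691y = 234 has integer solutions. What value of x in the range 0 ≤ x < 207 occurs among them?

Reduce mod 2691: 221x ≡ 234 (mod 2691). With g = gcd(221, 2691) = 13 dividing 234, divide through: 17x ≡ 18 (mod 207).
Since gcd(17, 207) = 1, x ≡ 18·(17)⁻¹ ≡ 135 (mod 207). Smallest non-negative: 135.

135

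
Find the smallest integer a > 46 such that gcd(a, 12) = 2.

50

12 = 2·6. Any a with gcd(a, 12) = 2 is a multiple of 2, say 2s, with s coprime to 6.
Need s > 46/2, so s ≥ 24. First s ≥ 24 with gcd(s, 6) = 1 is s = 25. Thus a = 2·25 = 50.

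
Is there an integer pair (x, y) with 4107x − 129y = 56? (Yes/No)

No

By Bézout, 4107x − 129y = 56 has integer solutions iff gcd(4107, 129) | 56.
Euclid: 4107 = 31·129 + 108; 129 = 1·108 + 21; 108 = 5·21 + 3; 21 = 7·3 + 0. gcd = 3; 56 mod 3 = 2. No.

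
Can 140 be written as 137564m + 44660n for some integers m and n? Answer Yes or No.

Yes

By Bézout, 137564m + 44660n = 140 has integer solutions iff gcd(137564, 44660) | 140.
Euclid: 137564 = 3·44660 + 3584; 44660 = 12·3584 + 1652; 3584 = 2·1652 + 280; 1652 = 5·280 + 252; 280 = 1·252 + 28; 252 = 9·28 + 0. gcd = 28; 140 mod 28 = 0. Yes.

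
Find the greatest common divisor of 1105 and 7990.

85

Euclid: 7990 = 7·1105 + 255; 1105 = 4·255 + 85; 255 = 3·85 + 0. Last nonzero remainder: 85.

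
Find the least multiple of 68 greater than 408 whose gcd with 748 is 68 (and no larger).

748 = 68·11. Any a with gcd(a, 748) = 68 is a multiple of 68, say 68s, with s coprime to 11.
Need s > 408/68, so s ≥ 7. First s ≥ 7 with gcd(s, 11) = 1 is s = 7. Thus a = 68·7 = 476.

476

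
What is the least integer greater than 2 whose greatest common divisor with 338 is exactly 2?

4

gcd(t, 338) = 2 forces 2 | t; write t = 2s. Then gcd(2s, 2·169) = 2·gcd(s, 169), so need gcd(s, 169) = 1.
2s > 2 gives s ≥ 2. The least s ≥ 2 coprime to 169 is 2, so t = 2·2 = 4.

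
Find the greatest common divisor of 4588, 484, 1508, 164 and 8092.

gcd(4588, 484): 4588 = 9·484 + 232; 484 = 2·232 + 20; 232 = 11·20 + 12; 20 = 1·12 + 8; 12 = 1·8 + 4; 8 = 2·4 + 0 → 4
gcd(4, 1508): 1508 = 377·4 + 0 → 4
gcd(4, 164): 164 = 41·4 + 0 → 4
gcd(4, 8092): 8092 = 2023·4 + 0 → 4

4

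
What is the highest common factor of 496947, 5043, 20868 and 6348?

gcd(496947, 5043): 496947 = 98·5043 + 2733; 5043 = 1·2733 + 2310; 2733 = 1·2310 + 423; 2310 = 5·423 + 195; 423 = 2·195 + 33; 195 = 5·33 + 30; 33 = 1·30 + 3; 30 = 10·3 + 0 → 3
gcd(3, 20868): 20868 = 6956·3 + 0 → 3
gcd(3, 6348): 6348 = 2116·3 + 0 → 3

3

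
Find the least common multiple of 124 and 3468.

107508

gcd first: 3468 = 27·124 + 120; 124 = 1·120 + 4; 120 = 30·4 + 0 → gcd = 4
lcm = 124·3468/gcd = 430032/4 = 107508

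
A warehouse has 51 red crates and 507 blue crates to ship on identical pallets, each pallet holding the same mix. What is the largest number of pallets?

3

Euclid: 507 = 9·51 + 48; 51 = 1·48 + 3; 48 = 16·3 + 0. Last nonzero remainder: 3.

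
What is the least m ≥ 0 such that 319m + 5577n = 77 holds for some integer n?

Reduce mod 5577: 319m ≡ 77 (mod 5577). With g = gcd(319, 5577) = 11 dividing 77, divide through: 29m ≡ 7 (mod 507).
Since gcd(29, 507) = 1, m ≡ 7·(29)⁻¹ ≡ 245 (mod 507). Smallest non-negative: 245.

245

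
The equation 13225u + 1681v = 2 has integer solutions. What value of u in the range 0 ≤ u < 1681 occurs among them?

gcd(13225, 1681) = 1 (Euclid: 13225 = 7·1681 + 1458; 1681 = 1·1458 + 223; 1458 = 6·223 + 120; 223 = 1·120 + 103; 120 = 1·103 + 17; 103 = 6·17 + 1; 17 = 17·1 + 0), and 1 | 2.
Extended Euclid: 13225·(-98) + 1681·(771) = 1. Scale by 2: u₀ = -196.
General solution u = u₀ + 1681t; reducing mod 1681 gives u = 1485 (and v = -11683).

1485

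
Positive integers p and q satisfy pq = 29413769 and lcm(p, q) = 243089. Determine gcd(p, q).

121

From gcd × lcm = pq: gcd = 29413769 / 243089 = 121.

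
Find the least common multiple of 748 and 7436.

gcd first: 7436 = 9·748 + 704; 748 = 1·704 + 44; 704 = 16·44 + 0 → gcd = 44
lcm = 748·7436/gcd = 5562128/44 = 126412

126412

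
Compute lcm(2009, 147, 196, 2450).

2009 = 7² · 41; 147 = 3 · 7²; 196 = 2² · 7²; 2450 = 2 · 5² · 7²
lcm takes max exponent of each prime: 2² · 3 · 5² · 7² · 41 = 602700

602700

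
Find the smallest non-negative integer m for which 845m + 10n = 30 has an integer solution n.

0

Euclid: 845 = 84·10 + 5; 10 = 2·5 + 0 → gcd = 5; 30 = 5·6.
Back-substitution yields 845·(1) + 10·(-84) = 5, so one solution is m = 1·6 = 6, n = -84·6 = -504.
Solutions in m differ by 10/5 = 2; the one in [0, 2) is 6 mod 2 = 0.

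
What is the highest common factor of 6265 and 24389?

1

Euclid: 24389 = 3·6265 + 5594; 6265 = 1·5594 + 671; 5594 = 8·671 + 226; 671 = 2·226 + 219; 226 = 1·219 + 7; 219 = 31·7 + 2; 7 = 3·2 + 1; 2 = 2·1 + 0. Last nonzero remainder: 1.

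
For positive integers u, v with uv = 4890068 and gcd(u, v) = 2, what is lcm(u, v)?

2445034

Since gcd(u,v)·lcm(u,v) = uv, lcm = 4890068/2 = 2445034.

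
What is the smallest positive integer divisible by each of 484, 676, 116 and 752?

445951792

484 = 2² · 11²; 676 = 2² · 13²; 116 = 2² · 29; 752 = 2⁴ · 47
lcm takes max exponent of each prime: 2⁴ · 11² · 13² · 29 · 47 = 445951792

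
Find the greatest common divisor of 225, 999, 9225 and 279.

225 = 3² · 5²; 999 = 3³ · 37; 9225 = 3² · 5² · 41; 279 = 3² · 31
gcd takes min exponent of each prime: 3² = 9

9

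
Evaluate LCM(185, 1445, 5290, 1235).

13971794590

185 = 5 · 37; 1445 = 5 · 17²; 5290 = 2 · 5 · 23²; 1235 = 5 · 13 · 19
lcm takes max exponent of each prime: 2 · 5 · 13 · 17² · 19 · 23² · 37 = 13971794590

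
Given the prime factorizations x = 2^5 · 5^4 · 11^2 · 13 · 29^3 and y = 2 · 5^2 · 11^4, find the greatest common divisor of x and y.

6050

min exponent per shared prime: 2 · 5^2 · 11^2 = 6050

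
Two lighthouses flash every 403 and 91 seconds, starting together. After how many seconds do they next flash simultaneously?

403 = 13 · 31; 91 = 7 · 13
max exponents: 7 · 13 · 31 = 2821

2821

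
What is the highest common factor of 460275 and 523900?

25

Euclid: 523900 = 1·460275 + 63625; 460275 = 7·63625 + 14900; 63625 = 4·14900 + 4025; 14900 = 3·4025 + 2825; 4025 = 1·2825 + 1200; 2825 = 2·1200 + 425; 1200 = 2·425 + 350; 425 = 1·350 + 75; 350 = 4·75 + 50; 75 = 1·50 + 25; 50 = 2·25 + 0. Last nonzero remainder: 25.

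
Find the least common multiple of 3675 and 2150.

gcd first: 3675 = 1·2150 + 1525; 2150 = 1·1525 + 625; 1525 = 2·625 + 275; 625 = 2·275 + 75; 275 = 3·75 + 50; 75 = 1·50 + 25; 50 = 2·25 + 0 → gcd = 25
lcm = 3675·2150/gcd = 7901250/25 = 316050

316050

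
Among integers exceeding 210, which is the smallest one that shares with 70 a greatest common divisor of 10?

220

gcd(m, 70) = 10 forces 10 | m; write m = 10s. Then gcd(10s, 10·7) = 10·gcd(s, 7), so need gcd(s, 7) = 1.
10s > 210 gives s ≥ 22. The least s ≥ 22 coprime to 7 is 22, so m = 10·22 = 220.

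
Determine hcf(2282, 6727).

7

2282 = 2 · 7 · 163
6727 = 7 · 31²
Common: 7 = 7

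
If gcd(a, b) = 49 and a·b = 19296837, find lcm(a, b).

393813

For any two positive integers, gcd × lcm equals their product. Hence lcm = 19296837 / 49 = 393813.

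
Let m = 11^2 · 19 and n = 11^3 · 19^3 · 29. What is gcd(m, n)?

min exponent per shared prime: 11^2 · 19 = 2299

2299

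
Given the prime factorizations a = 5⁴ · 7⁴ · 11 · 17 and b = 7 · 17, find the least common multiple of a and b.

max exponent per prime: 5⁴ · 7⁴ · 11 · 17 = 280616875

280616875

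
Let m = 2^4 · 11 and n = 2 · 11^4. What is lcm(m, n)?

max exponent per prime: 2^4 · 11^4 = 234256

234256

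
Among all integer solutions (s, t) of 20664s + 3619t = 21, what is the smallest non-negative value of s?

Euclid: 20664 = 5·3619 + 2569; 3619 = 1·2569 + 1050; 2569 = 2·1050 + 469; 1050 = 2·469 + 112; 469 = 4·112 + 21; 112 = 5·21 + 7; 21 = 3·7 + 0 → gcd = 7; 21 = 7·3.
Back-substitution yields 20664·(-162) + 3619·(925) = 7, so one solution is s = -162·3 = -486, t = 925·3 = 2775.
Solutions in s differ by 3619/7 = 517; the one in [0, 517) is -486 mod 517 = 31.

31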